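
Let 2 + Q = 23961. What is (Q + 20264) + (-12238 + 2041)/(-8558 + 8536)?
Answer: 89373/2 ≈ 44687.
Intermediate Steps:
Q = 23959 (Q = -2 + 23961 = 23959)
(Q + 20264) + (-12238 + 2041)/(-8558 + 8536) = (23959 + 20264) + (-12238 + 2041)/(-8558 + 8536) = 44223 - 10197/(-22) = 44223 - 10197*(-1/22) = 44223 + 927/2 = 89373/2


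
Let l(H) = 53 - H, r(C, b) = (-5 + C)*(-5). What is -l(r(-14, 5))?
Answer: 42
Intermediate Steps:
r(C, b) = 25 - 5*C
-l(r(-14, 5)) = -(53 - (25 - 5*(-14))) = -(53 - (25 + 70)) = -(53 - 1*95) = -(53 - 95) = -1*(-42) = 42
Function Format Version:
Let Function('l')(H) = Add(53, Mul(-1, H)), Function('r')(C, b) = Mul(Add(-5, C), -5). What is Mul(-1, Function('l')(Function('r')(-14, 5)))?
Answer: 42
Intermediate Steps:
Function('r')(C, b) = Add(25, Mul(-5, C))
Mul(-1, Function('l')(Function('r')(-14, 5))) = Mul(-1, Add(53, Mul(-1, Add(25, Mul(-5, -14))))) = Mul(-1, Add(53, Mul(-1, Add(25, 70)))) = Mul(-1, Add(53, Mul(-1, 95))) = Mul(-1, Add(53, -95)) = Mul(-1, -42) = 42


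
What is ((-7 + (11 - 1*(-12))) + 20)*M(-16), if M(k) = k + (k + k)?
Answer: -1728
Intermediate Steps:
M(k) = 3*k (M(k) = k + 2*k = 3*k)
((-7 + (11 - 1*(-12))) + 20)*M(-16) = ((-7 + (11 - 1*(-12))) + 20)*(3*(-16)) = ((-7 + (11 + 12)) + 20)*(-48) = ((-7 + 23) + 20)*(-48) = (16 + 20)*(-48) = 36*(-48) = -1728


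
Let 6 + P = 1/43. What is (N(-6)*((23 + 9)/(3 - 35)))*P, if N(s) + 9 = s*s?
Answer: 6939/43 ≈ 161.37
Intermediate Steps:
P = -257/43 (P = -6 + 1/43 = -257/43 ≈ -5.9767)
N(s) = -9 + s² (N(s) = -9 + s*s = -9 + s²)
(N(-6)*((23 + 9)/(3 - 35)))*P = ((-9 + (-6)²)*((23 + 9)/(3 - 35)))*(-257/43) = ((-9 + 36)*(32/(-32)))*(-257/43) = (27*(32*(-1/32)))*(-257/43) = (27*(-1))*(-257/43) = -27*(-257/43) = 6939/43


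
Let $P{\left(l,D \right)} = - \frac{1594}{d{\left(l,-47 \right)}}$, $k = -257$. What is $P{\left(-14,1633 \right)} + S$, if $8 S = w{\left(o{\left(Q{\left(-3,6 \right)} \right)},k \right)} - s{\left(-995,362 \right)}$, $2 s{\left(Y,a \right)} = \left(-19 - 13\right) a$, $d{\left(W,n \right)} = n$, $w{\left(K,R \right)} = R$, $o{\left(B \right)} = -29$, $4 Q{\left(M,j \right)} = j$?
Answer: $\frac{272897}{376} \approx 725.79$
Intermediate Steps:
$Q{\left(M,j \right)} = \frac{j}{4}$
$s{\left(Y,a \right)} = - 16 a$ ($s{\left(Y,a \right)} = \frac{\left(-19 - 13\right) a}{2} = \frac{\left(-32\right) a}{2} = - 16 a$)
$P{\left(l,D \right)} = \frac{1594}{47}$ ($P{\left(l,D \right)} = - \frac{1594}{-47} = \left(-1594\right) \left(- \frac{1}{47}\right) = \frac{1594}{47}$)
$S = \frac{5535}{8}$ ($S = \frac{-257 - \left(-16\right) 362}{8} = \frac{-257 - -5792}{8} = \frac{-257 + 5792}{8} = \frac{1}{8} \cdot 5535 = \frac{5535}{8} \approx 691.88$)
$P{\left(-14,1633 \right)} + S = \frac{1594}{47} + \frac{5535}{8} = \frac{272897}{376}$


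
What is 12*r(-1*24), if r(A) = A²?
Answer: 6912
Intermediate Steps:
12*r(-1*24) = 12*(-1*24)² = 12*(-24)² = 12*576 = 6912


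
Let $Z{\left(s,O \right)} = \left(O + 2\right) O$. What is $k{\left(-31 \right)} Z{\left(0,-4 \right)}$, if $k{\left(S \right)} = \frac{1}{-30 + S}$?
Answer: $- \frac{8}{61} \approx -0.13115$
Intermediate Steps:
$Z{\left(s,O \right)} = O \left(2 + O\right)$ ($Z{\left(s,O \right)} = \left(2 + O\right) O = O \left(2 + O\right)$)
$k{\left(-31 \right)} Z{\left(0,-4 \right)} = \frac{\left(-4\right) \left(2 - 4\right)}{-30 - 31} = \frac{\left(-4\right) \left(-2\right)}{-61} = \left(- \frac{1}{61}\right) 8 = - \frac{8}{61}$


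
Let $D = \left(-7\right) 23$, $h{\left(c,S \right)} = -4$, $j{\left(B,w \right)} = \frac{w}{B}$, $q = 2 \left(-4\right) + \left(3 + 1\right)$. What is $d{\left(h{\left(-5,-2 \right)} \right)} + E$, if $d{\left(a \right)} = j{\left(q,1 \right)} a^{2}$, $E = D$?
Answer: $-165$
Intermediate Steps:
$q = -4$ ($q = -8 + 4 = -4$)
$D = -161$
$E = -161$
$d{\left(a \right)} = - \frac{a^{2}}{4}$ ($d{\left(a \right)} = 1 \frac{1}{-4} a^{2} = 1 \left(- \frac{1}{4}\right) a^{2} = - \frac{a^{2}}{4}$)
$d{\left(h{\left(-5,-2 \right)} \right)} + E = - \frac{\left(-4\right)^{2}}{4} - 161 = \left(- \frac{1}{4}\right) 16 - 161 = -4 - 161 = -165$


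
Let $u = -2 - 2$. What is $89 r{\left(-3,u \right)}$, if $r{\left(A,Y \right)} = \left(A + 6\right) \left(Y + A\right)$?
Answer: $-1869$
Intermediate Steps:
$u = -4$
$r{\left(A,Y \right)} = \left(6 + A\right) \left(A + Y\right)$
$89 r{\left(-3,u \right)} = 89 \left(\left(-3\right)^{2} + 6 \left(-3\right) + 6 \left(-4\right) - -12\right) = 89 \left(9 - 18 - 24 + 12\right) = 89 \left(-21\right) = -1869$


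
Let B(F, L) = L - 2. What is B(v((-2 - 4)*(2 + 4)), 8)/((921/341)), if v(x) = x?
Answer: 682/307 ≈ 2.2215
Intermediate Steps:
B(F, L) = -2 + L
B(v((-2 - 4)*(2 + 4)), 8)/((921/341)) = (-2 + 8)/((921/341)) = 6/((921*(1/341))) = 6/(921/341) = 6*(341/921) = 682/307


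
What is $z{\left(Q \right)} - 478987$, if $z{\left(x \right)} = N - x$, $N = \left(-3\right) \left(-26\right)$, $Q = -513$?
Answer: $-478396$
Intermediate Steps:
$N = 78$
$z{\left(x \right)} = 78 - x$
$z{\left(Q \right)} - 478987 = \left(78 - -513\right) - 478987 = \left(78 + 513\right) - 478987 = 591 - 478987 = -478396$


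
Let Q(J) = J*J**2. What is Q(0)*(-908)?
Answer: 0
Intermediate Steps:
Q(J) = J**3
Q(0)*(-908) = 0**3*(-908) = 0*(-908) = 0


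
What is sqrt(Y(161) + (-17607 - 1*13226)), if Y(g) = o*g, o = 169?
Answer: 2*I*sqrt(906) ≈ 60.2*I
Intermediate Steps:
Y(g) = 169*g
sqrt(Y(161) + (-17607 - 1*13226)) = sqrt(169*161 + (-17607 - 1*13226)) = sqrt(27209 + (-17607 - 13226)) = sqrt(27209 - 30833) = sqrt(-3624) = 2*I*sqrt(906)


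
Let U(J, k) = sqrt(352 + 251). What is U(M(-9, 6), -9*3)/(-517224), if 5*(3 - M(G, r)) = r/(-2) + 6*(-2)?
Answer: -sqrt(67)/172408 ≈ -4.7477e-5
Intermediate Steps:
M(G, r) = 27/5 + r/10 (M(G, r) = 3 - (r/(-2) + 6*(-2))/5 = 3 - (r*(-1/2) - 12)/5 = 3 - (-r/2 - 12)/5 = 3 - (-12 - r/2)/5 = 3 + (12/5 + r/10) = 27/5 + r/10)
U(J, k) = 3*sqrt(67) (U(J, k) = sqrt(603) = 3*sqrt(67))
U(M(-9, 6), -9*3)/(-517224) = (3*sqrt(67))/(-517224) = (3*sqrt(67))*(-1/517224) = -sqrt(67)/172408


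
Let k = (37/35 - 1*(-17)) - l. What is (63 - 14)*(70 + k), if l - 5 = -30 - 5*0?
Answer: 27699/5 ≈ 5539.8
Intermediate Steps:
l = -25 (l = 5 + (-30 - 5*0) = 5 + (-30 - 1*0) = 5 + (-30 + 0) = 5 - 30 = -25)
k = 1507/35 (k = (37/35 - 1*(-17)) - 1*(-25) = (37*(1/35) + 17) + 25 = (37/35 + 17) + 25 = 632/35 + 25 = 1507/35 ≈ 43.057)
(63 - 14)*(70 + k) = (63 - 14)*(70 + 1507/35) = 49*(3957/35) = 27699/5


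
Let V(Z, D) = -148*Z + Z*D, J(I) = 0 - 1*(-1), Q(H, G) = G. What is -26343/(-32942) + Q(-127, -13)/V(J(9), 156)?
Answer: -108751/131768 ≈ -0.82532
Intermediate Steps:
J(I) = 1 (J(I) = 0 + 1 = 1)
V(Z, D) = -148*Z + D*Z
-26343/(-32942) + Q(-127, -13)/V(J(9), 156) = -26343/(-32942) - 13/(-148 + 156) = -26343*(-1/32942) - 13/(1*8) = 26343/32942 - 13/8 = -108751/131768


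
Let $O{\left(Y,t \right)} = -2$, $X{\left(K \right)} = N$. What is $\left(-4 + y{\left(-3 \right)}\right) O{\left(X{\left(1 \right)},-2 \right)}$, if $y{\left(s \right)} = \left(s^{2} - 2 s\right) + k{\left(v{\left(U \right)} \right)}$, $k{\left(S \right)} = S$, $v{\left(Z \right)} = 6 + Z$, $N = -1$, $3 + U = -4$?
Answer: $-20$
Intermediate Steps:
$U = -7$ ($U = -3 - 4 = -7$)
$X{\left(K \right)} = -1$
$y{\left(s \right)} = -1 + s^{2} - 2 s$ ($y{\left(s \right)} = \left(s^{2} - 2 s\right) + \left(6 - 7\right) = \left(s^{2} - 2 s\right) - 1 = -1 + s^{2} - 2 s$)
$\left(-4 + y{\left(-3 \right)}\right) O{\left(X{\left(1 \right)},-2 \right)} = \left(-4 - \left(-5 - 9\right)\right) \left(-2\right) = \left(-4 + \left(-1 + 9 + 6\right)\right) \left(-2\right) = \left(-4 + 14\right) \left(-2\right) = 10 \left(-2\right) = -20$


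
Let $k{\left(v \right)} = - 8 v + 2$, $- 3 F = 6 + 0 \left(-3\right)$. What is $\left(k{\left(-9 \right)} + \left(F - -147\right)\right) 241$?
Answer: $52779$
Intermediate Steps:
$F = -2$ ($F = - \frac{6 + 0 \left(-3\right)}{3} = - \frac{6 + 0}{3} = \left(- \frac{1}{3}\right) 6 = -2$)
$k{\left(v \right)} = 2 - 8 v$
$\left(k{\left(-9 \right)} + \left(F - -147\right)\right) 241 = \left(\left(2 - -72\right) - -145\right) 241 = \left(\left(2 + 72\right) + \left(-2 + 147\right)\right) 241 = \left(74 + 145\right) 241 = 219 \cdot 241 = 52779$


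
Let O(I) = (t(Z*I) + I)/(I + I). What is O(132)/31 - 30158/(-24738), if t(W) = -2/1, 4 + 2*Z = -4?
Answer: 672121/544236 ≈ 1.2350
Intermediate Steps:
Z = -4 (Z = -2 + (1/2)*(-4) = -2 - 2 = -4)
t(W) = -2 (t(W) = -2*1 = -2)
O(I) = (-2 + I)/(2*I) (O(I) = (-2 + I)/(I + I) = (-2 + I)/((2*I)) = (-2 + I)*(1/(2*I)) = (-2 + I)/(2*I))
O(132)/31 - 30158/(-24738) = ((1/2)*(-2 + 132)/132)/31 - 30158/(-24738) = ((1/2)*(1/132)*130)*(1/31) - 30158*(-1/24738) = (65/132)*(1/31) + 15079/12369 = 65/4092 + 15079/12369 = 672121/544236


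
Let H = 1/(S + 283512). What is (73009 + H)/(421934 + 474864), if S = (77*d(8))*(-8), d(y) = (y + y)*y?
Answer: 14942313977/183542265872 ≈ 0.081411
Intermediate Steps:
d(y) = 2*y**2 (d(y) = (2*y)*y = 2*y**2)
S = -78848 (S = (77*(2*8**2))*(-8) = (77*(2*64))*(-8) = (77*128)*(-8) = 9856*(-8) = -78848)
H = 1/204664 (H = 1/(-78848 + 283512) = 1/204664 ≈ 4.8861e-6)
(73009 + H)/(421934 + 474864) = (73009 + 1/204664)/(421934 + 474864) = (14942313977/204664)/896798 = (14942313977/204664)*(1/896798) = 14942313977/183542265872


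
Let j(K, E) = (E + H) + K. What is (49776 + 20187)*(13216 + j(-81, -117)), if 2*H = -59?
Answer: 1817428851/2 ≈ 9.0871e+8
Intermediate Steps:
H = -59/2 (H = (½)*(-59) = -59/2 ≈ -29.500)
j(K, E) = -59/2 + E + K (j(K, E) = (E - 59/2) + K = (-59/2 + E) + K = -59/2 + E + K)
(49776 + 20187)*(13216 + j(-81, -117)) = (49776 + 20187)*(13216 + (-59/2 - 117 - 81)) = 69963*(13216 - 455/2) = 69963*(25977/2) = 1817428851/2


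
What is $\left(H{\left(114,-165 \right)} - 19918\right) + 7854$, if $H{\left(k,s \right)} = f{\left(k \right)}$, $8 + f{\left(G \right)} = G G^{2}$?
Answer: $1469472$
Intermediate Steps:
$f{\left(G \right)} = -8 + G^{3}$ ($f{\left(G \right)} = -8 + G G^{2} = -8 + G^{3}$)
$H{\left(k,s \right)} = -8 + k^{3}$
$\left(H{\left(114,-165 \right)} - 19918\right) + 7854 = \left(\left(-8 + 114^{3}\right) - 19918\right) + 7854 = \left(\left(-8 + 1481544\right) - 19918\right) + 7854 = \left(1481536 - 19918\right) + 7854 = 1461618 + 7854 = 1469472$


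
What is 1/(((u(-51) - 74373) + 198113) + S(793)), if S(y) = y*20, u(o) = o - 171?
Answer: 1/139378 ≈ 7.1747e-6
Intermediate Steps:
u(o) = -171 + o
S(y) = 20*y
1/(((u(-51) - 74373) + 198113) + S(793)) = 1/((((-171 - 51) - 74373) + 198113) + 20*793) = 1/(((-222 - 74373) + 198113) + 15860) = 1/((-74595 + 198113) + 15860) = 1/(123518 + 15860) = 1/139378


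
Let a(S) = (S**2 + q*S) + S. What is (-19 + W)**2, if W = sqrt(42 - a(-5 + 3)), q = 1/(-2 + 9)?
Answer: (133 - sqrt(1974))**2/49 ≈ 160.10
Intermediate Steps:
q = 1/7 ≈ 0.14286
a(S) = S**2 + 8*S/7 (a(S) = (S**2 + S/7) + S = S**2 + 8*S/7)
W = sqrt(1974)/7 (W = sqrt(42 - (-5 + 3)*(8 + 7*(-5 + 3))/7) = sqrt(42 - (-2)*(8 + 7*(-2))/7) = sqrt(42 - (-2)*(8 - 14)/7) = sqrt(42 - (-2)*(-6)/7) = sqrt(42 - 1*12/7) = sqrt(42 - 12/7) = sqrt(282/7) = sqrt(1974)/7 ≈ 6.3471)
(-19 + W)**2 = (-19 + sqrt(1974)/7)**2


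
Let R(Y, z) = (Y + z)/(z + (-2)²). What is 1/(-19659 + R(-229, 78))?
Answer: -82/1612189 ≈ -5.0862e-5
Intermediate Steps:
R(Y, z) = (Y + z)/(4 + z) (R(Y, z) = (Y + z)/(z + 4) = (Y + z)/(4 + z))
1/(-19659 + R(-229, 78)) = 1/(-19659 + (-229 + 78)/(4 + 78)) = 1/(-19659 - 151/82) = 1/(-1612189/82) = -82/1612189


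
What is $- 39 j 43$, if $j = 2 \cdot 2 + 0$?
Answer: $-6708$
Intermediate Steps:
$j = 4$ ($j = 4 + 0 = 4$)
$- 39 j 43 = \left(-39\right) 4 \cdot 43 = \left(-156\right) 43 = -6708$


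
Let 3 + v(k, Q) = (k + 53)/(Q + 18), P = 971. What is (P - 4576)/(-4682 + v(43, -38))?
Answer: 18025/23449 ≈ 0.76869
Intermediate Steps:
v(k, Q) = -3 + (53 + k)/(18 + Q) (v(k, Q) = -3 + (k + 53)/(Q + 18) = -3 + (53 + k)/(18 + Q))
(P - 4576)/(-4682 + v(43, -38)) = (971 - 4576)/(-4682 + (-1 + 43 - 3*(-38))/(18 - 38)) = -3605/(-4682 + (-1 + 43 + 114)/(-20)) = -3605/(-4682 - 1/20*156) = -3605/(-4682 - 39/5) = -3605/(-23449/5) = -3605*(-5/23449) = 18025/23449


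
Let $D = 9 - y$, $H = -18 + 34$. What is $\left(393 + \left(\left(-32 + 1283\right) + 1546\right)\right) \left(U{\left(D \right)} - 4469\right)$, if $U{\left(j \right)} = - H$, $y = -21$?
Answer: $-14307150$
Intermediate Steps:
$H = 16$
$D = 30$ ($D = 9 - -21 = 9 + 21 = 30$)
$U{\left(j \right)} = -16$ ($U{\left(j \right)} = \left(-1\right) 16 = -16$)
$\left(393 + \left(\left(-32 + 1283\right) + 1546\right)\right) \left(U{\left(D \right)} - 4469\right) = \left(393 + \left(\left(-32 + 1283\right) + 1546\right)\right) \left(-16 - 4469\right) = \left(393 + \left(1251 + 1546\right)\right) \left(-4485\right) = \left(393 + 2797\right) \left(-4485\right) = 3190 \left(-4485\right) = -14307150$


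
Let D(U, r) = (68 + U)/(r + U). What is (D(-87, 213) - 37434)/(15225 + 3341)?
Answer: -4716703/2339316 ≈ -2.0163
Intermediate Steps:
D(U, r) = (68 + U)/(U + r)
(D(-87, 213) - 37434)/(15225 + 3341) = ((68 - 87)/(-87 + 213) - 37434)/(15225 + 3341) = (-19/126 - 37434)/18566 = ((1/126)*(-19) - 37434)*(1/18566) = (-19/126 - 37434)*(1/18566) = -4716703/126*1/18566 = -4716703/2339316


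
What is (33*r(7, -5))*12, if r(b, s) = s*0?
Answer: 0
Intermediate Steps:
r(b, s) = 0
(33*r(7, -5))*12 = (33*0)*12 = 0*12 = 0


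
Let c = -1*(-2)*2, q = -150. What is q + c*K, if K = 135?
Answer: 390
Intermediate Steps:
c = 4 (c = 2*2 = 4)
q + c*K = -150 + 4*135 = -150 + 540 = 390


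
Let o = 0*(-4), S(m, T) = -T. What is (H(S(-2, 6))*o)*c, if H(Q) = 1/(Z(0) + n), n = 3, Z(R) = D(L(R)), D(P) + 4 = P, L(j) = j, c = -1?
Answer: 0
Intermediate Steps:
D(P) = -4 + P
Z(R) = -4 + R
H(Q) = -1 (H(Q) = 1/((-4 + 0) + 3) = 1/(-4 + 3) = 1/(-1) = -1)
o = 0
(H(S(-2, 6))*o)*c = -1*0*(-1) = 0*(-1) = 0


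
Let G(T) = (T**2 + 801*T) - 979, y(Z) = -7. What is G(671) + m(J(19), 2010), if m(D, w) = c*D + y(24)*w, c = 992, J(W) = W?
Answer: 991511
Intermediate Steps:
G(T) = -979 + T**2 + 801*T
m(D, w) = -7*w + 992*D (m(D, w) = 992*D - 7*w = -7*w + 992*D)
G(671) + m(J(19), 2010) = (-979 + 671**2 + 801*671) + (-7*2010 + 992*19) = (-979 + 450241 + 537471) + (-14070 + 18848) = 986733 + 4778 = 991511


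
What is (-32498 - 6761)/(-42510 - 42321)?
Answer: 39259/84831 ≈ 0.46279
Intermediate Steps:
(-32498 - 6761)/(-42510 - 42321) = -39259/(-84831) = -39259*(-1/84831) = 39259/84831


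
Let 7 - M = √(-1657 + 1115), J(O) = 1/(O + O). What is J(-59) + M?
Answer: 825/118 - I*√542 ≈ 6.9915 - 23.281*I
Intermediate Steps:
J(O) = 1/(2*O)
M = 7 - I*√542 (M = 7 - √(-1657 + 1115) = 7 - √(-542) = 7 - I*√542 ≈ 7.0 - 23.281*I)
J(-59) + M = (½)/(-59) + (7 - I*√542) = (½)*(-1/59) + (7 - I*√542) = -1/118 + (7 - I*√542) = 825/118 - I*√542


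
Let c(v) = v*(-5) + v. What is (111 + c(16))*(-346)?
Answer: -16262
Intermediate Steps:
c(v) = -4*v (c(v) = -5*v + v = -4*v)
(111 + c(16))*(-346) = (111 - 4*16)*(-346) = (111 - 64)*(-346) = 47*(-346) = -16262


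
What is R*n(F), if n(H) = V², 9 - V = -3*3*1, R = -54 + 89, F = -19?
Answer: 11340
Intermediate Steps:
R = 35
V = 18 (V = 9 - (-3*3) = 9 - (-9) = 9 - 1*(-9) = 9 + 9 = 18)
n(H) = 324 (n(H) = 18² = 324)
R*n(F) = 35*324 = 11340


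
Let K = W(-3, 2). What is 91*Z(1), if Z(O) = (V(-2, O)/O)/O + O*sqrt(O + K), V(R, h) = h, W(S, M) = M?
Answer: 91 + 91*sqrt(3) ≈ 248.62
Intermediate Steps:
K = 2
Z(O) = 1/O + O*sqrt(2 + O) (Z(O) = (O/O)/O + O*sqrt(O + 2) = 1/O + O*sqrt(2 + O))
91*Z(1) = 91*(1/1 + 1*sqrt(2 + 1)) = 91*(1 + 1*sqrt(3)) = 91*(1 + sqrt(3)) = 91 + 91*sqrt(3)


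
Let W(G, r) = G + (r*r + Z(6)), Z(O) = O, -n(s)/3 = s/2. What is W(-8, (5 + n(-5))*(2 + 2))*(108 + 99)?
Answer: 517086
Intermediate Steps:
n(s) = -3*s/2
W(G, r) = 6 + G + r² (W(G, r) = G + (r*r + 6) = G + (r² + 6) = G + (6 + r²) = 6 + G + r²)
W(-8, (5 + n(-5))*(2 + 2))*(108 + 99) = (6 - 8 + ((5 - 3/2*(-5))*(2 + 2))²)*(108 + 99) = (6 - 8 + ((5 + 15/2)*4)²)*207 = (6 - 8 + ((25/2)*4)²)*207 = (6 - 8 + 50²)*207 = (6 - 8 + 2500)*207 = 2498*207 = 517086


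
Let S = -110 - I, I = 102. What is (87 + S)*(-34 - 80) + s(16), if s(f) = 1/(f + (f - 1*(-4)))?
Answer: 513001/36 ≈ 14250.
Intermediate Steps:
s(f) = 1/(4 + 2*f) (s(f) = 1/(f + (f + 4)) = 1/(f + (4 + f)) = 1/(4 + 2*f))
S = -212 (S = -110 - 1*102 = -110 - 102 = -212)
(87 + S)*(-34 - 80) + s(16) = (87 - 212)*(-34 - 80) + 1/(2*(2 + 16)) = -125*(-114) + (1/2)/18 = 14250 + (1/2)*(1/18) = 14250 + 1/36 = 513001/36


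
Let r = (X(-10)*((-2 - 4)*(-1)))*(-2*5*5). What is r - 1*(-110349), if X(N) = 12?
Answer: 106749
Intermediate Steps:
r = -3600 (r = (12*((-2 - 4)*(-1)))*(-2*5*5) = (12*(-6*(-1)))*(-10*5) = (12*6)*(-50) = 72*(-50) = -3600)
r - 1*(-110349) = -3600 - 1*(-110349) = -3600 + 110349 = 106749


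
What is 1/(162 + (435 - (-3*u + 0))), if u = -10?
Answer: 1/567 ≈ 0.0017637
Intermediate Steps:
1/(162 + (435 - (-3*u + 0))) = 1/(162 + (435 - (-3*(-10) + 0))) = 1/(162 + (435 - (30 + 0))) = 1/(162 + (435 - 1*30)) = 1/(162 + (435 - 30)) = 1/(162 + 405) = 1/567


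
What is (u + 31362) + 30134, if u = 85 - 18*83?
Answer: 60087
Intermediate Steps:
u = -1409 (u = 85 - 1494 = -1409)
(u + 31362) + 30134 = (-1409 + 31362) + 30134 = 29953 + 30134 = 60087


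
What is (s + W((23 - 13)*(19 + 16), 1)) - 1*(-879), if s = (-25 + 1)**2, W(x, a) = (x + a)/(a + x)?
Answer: 1456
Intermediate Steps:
W(x, a) = 1 (W(x, a) = (a + x)/(a + x) = 1)
s = 576 (s = (-24)**2 = 576)
(s + W((23 - 13)*(19 + 16), 1)) - 1*(-879) = (576 + 1) - 1*(-879) = 577 + 879 = 1456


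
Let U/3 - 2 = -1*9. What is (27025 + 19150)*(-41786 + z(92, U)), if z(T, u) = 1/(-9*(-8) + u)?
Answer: -98402849875/51 ≈ -1.9295e+9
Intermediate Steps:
U = -21 (U = 6 + 3*(-1*9) = 6 + 3*(-9) = 6 - 27 = -21)
z(T, u) = 1/(72 + u)
(27025 + 19150)*(-41786 + z(92, U)) = (27025 + 19150)*(-41786 + 1/(72 - 21)) = 46175*(-41786 + 1/51) = 46175*(-2131085/51) = -98402849875/51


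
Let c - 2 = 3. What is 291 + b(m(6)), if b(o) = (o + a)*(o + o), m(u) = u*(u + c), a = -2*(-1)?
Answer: 9267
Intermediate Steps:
c = 5 (c = 2 + 3 = 5)
a = 2
m(u) = u*(5 + u) (m(u) = u*(u + 5) = u*(5 + u))
b(o) = 2*o*(2 + o) (b(o) = (o + 2)*(o + o) = (2 + o)*(2*o) = 2*o*(2 + o))
291 + b(m(6)) = 291 + 2*(6*(5 + 6))*(2 + 6*(5 + 6)) = 291 + 2*(6*11)*(2 + 6*11) = 291 + 2*66*(2 + 66) = 291 + 2*66*68 = 291 + 8976 = 9267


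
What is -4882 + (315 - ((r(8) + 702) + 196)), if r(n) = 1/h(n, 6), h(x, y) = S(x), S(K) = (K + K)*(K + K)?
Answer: -1399041/256 ≈ -5465.0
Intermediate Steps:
S(K) = 4*K**2 (S(K) = (2*K)*(2*K) = 4*K**2)
h(x, y) = 4*x**2
r(n) = 1/(4*n**2)
-4882 + (315 - ((r(8) + 702) + 196)) = -4882 + (315 - (((1/4)/8**2 + 702) + 196)) = -4882 + (315 - (((1/4)*(1/64) + 702) + 196)) = -4882 + (315 - ((1/256 + 702) + 196)) = -4882 + (315 - (179713/256 + 196)) = -4882 + (315 - 1*229889/256) = -4882 + (315 - 229889/256) = -4882 - 149249/256 = -1399041/256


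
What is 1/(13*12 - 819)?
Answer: -1/663 ≈ -0.0015083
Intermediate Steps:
1/(13*12 - 819) = 1/(156 - 819) = 1/(-663) = -1/663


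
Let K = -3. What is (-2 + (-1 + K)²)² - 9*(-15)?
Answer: 331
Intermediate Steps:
(-2 + (-1 + K)²)² - 9*(-15) = (-2 + (-1 - 3)²)² - 9*(-15) = (-2 + (-4)²)² + 135 = (-2 + 16)² + 135 = 14² + 135 = 196 + 135 = 331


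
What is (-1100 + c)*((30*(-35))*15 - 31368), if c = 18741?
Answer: -831208638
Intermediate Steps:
(-1100 + c)*((30*(-35))*15 - 31368) = (-1100 + 18741)*((30*(-35))*15 - 31368) = 17641*(-1050*15 - 31368) = 17641*(-15750 - 31368) = 17641*(-47118) = -831208638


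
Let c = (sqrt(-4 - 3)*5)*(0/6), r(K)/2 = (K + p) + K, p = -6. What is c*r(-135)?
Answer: 0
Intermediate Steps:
r(K) = -12 + 4*K (r(K) = 2*((K - 6) + K) = 2*((-6 + K) + K) = 2*(-6 + 2*K) = -12 + 4*K)
c = 0 (c = (sqrt(-7)*5)*(0*(1/6)) = ((I*sqrt(7))*5)*0 = (5*I*sqrt(7))*0 = 0)
c*r(-135) = 0*(-12 + 4*(-135)) = 0*(-12 - 540) = 0*(-552) = 0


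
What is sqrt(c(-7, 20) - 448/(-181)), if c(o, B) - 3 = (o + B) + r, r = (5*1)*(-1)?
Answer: 3*sqrt(49051)/181 ≈ 3.6708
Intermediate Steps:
r = -5 (r = 5*(-1) = -5)
c(o, B) = -2 + B + o (c(o, B) = 3 + ((o + B) - 5) = 3 + ((B + o) - 5) = 3 + (-5 + B + o) = -2 + B + o)
sqrt(c(-7, 20) - 448/(-181)) = sqrt((-2 + 20 - 7) - 448/(-181)) = sqrt(11 - 448*(-1/181)) = sqrt(11 + 448/181) = sqrt(2439/181) = 3*sqrt(49051)/181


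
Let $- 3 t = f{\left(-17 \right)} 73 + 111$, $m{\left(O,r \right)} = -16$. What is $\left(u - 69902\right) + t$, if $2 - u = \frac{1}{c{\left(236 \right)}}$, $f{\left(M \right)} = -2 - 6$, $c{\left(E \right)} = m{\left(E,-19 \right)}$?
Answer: $- \frac{3347629}{48} \approx -69742.0$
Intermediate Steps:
$c{\left(E \right)} = -16$
$f{\left(M \right)} = -8$
$u = \frac{33}{16}$ ($u = 2 - \frac{1}{-16} = 2 - - \frac{1}{16} = 2 + \frac{1}{16} = \frac{33}{16} \approx 2.0625$)
$t = \frac{473}{3}$ ($t = - \frac{\left(-8\right) 73 + 111}{3} = - \frac{-584 + 111}{3} = \left(- \frac{1}{3}\right) \left(-473\right) = \frac{473}{3} \approx 157.67$)
$\left(u - 69902\right) + t = \left(\frac{33}{16} - 69902\right) + \frac{473}{3} = - \frac{1118399}{16} + \frac{473}{3} = - \frac{3347629}{48}$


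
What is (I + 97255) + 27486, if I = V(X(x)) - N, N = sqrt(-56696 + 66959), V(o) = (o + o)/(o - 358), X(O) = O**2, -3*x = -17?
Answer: 365864775/2933 - sqrt(10263) ≈ 1.2464e+5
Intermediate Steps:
x = 17/3 (x = -1/3*(-17) = 17/3 ≈ 5.6667)
V(o) = 2*o/(-358 + o) (V(o) = (2*o)/(-358 + o) = 2*o/(-358 + o))
N = sqrt(10263) ≈ 101.31
I = -578/2933 - sqrt(10263) (I = 2*(17/3)**2/(-358 + (17/3)**2) - sqrt(10263) = 2*(289/9)/(-358 + 289/9) - sqrt(10263) = 2*(289/9)/(-2933/9) - sqrt(10263) = 2*(289/9)*(-9/2933) - sqrt(10263) = -578/2933 - sqrt(10263) ≈ -101.50)
(I + 97255) + 27486 = ((-578/2933 - sqrt(10263)) + 97255) + 27486 = (285248337/2933 - sqrt(10263)) + 27486 = 365864775/2933 - sqrt(10263)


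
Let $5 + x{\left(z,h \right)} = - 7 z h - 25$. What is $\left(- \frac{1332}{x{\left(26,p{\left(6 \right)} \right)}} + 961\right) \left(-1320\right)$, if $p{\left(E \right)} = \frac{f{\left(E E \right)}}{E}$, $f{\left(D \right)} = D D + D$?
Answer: $- \frac{8548849320}{6739} \approx -1.2686 \cdot 10^{6}$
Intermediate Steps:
$f{\left(D \right)} = D + D^{2}$ ($f{\left(D \right)} = D^{2} + D = D + D^{2}$)
$p{\left(E \right)} = E \left(1 + E^{2}\right)$ ($p{\left(E \right)} = \frac{E E \left(1 + E E\right)}{E} = \frac{E^{2} \left(1 + E^{2}\right)}{E} = E \left(1 + E^{2}\right)$)
$x{\left(z,h \right)} = -30 - 7 h z$ ($x{\left(z,h \right)} = -5 + \left(- 7 z h - 25\right) = -5 - \left(25 + 7 h z\right) = -30 - 7 h z$)
$\left(- \frac{1332}{x{\left(26,p{\left(6 \right)} \right)}} + 961\right) \left(-1320\right) = \left(- \frac{1332}{-30 - 7 \left(6 + 6^{3}\right) 26} + 961\right) \left(-1320\right) = \left(- \frac{1332}{-30 - 7 \left(6 + 216\right) 26} + 961\right) \left(-1320\right) = \left(- \frac{1332}{-30 - 1554 \cdot 26} + 961\right) \left(-1320\right) = \left(- \frac{1332}{-30 - 40404} + 961\right) \left(-1320\right) = \left(- \frac{1332}{-40434} + 961\right) \left(-1320\right) = \left(\left(-1332\right) \left(- \frac{1}{40434}\right) + 961\right) \left(-1320\right) = \left(\frac{222}{6739} + 961\right) \left(-1320\right) = \frac{6476401}{6739} \left(-1320\right) = - \frac{8548849320}{6739}$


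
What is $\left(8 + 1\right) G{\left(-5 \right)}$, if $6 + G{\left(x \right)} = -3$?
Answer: $-81$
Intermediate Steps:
$G{\left(x \right)} = -9$ ($G{\left(x \right)} = -6 - 3 = -9$)
$\left(8 + 1\right) G{\left(-5 \right)} = \left(8 + 1\right) \left(-9\right) = 9 \left(-9\right) = -81$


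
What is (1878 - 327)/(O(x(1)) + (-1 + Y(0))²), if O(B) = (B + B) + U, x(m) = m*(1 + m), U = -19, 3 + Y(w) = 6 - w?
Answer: -141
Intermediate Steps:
Y(w) = 3 - w (Y(w) = -3 + (6 - w) = 3 - w)
O(B) = -19 + 2*B (O(B) = (B + B) - 19 = 2*B - 19 = -19 + 2*B)
(1878 - 327)/(O(x(1)) + (-1 + Y(0))²) = (1878 - 327)/((-19 + 2*(1*(1 + 1))) + (-1 + (3 - 1*0))²) = 1551/((-19 + 2*(1*2)) + (-1 + (3 + 0))²) = 1551/((-19 + 2*2) + (-1 + 3)²) = 1551/((-19 + 4) + 2²) = 1551/(-15 + 4) = 1551/(-11) = 1551*(-1/11) = -141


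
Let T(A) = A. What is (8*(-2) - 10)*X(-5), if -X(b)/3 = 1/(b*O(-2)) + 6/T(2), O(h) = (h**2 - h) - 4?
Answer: 1131/5 ≈ 226.20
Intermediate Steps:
O(h) = -4 + h**2 - h
X(b) = -9 - 3/(2*b) (X(b) = -3*(1/(b*(-4 + (-2)**2 - 1*(-2))) + 6/2) = -3*(1/(b*(-4 + 4 + 2)) + 6*(1/2)) = -3*(1/(b*2) + 3) = -3*(1/(2*b) + 3) = -3*(3 + 1/(2*b)) = -9 - 3/(2*b))
(8*(-2) - 10)*X(-5) = (8*(-2) - 10)*(-9 - 3/2/(-5)) = (-16 - 10)*(-9 - 3/2*(-1/5)) = -26*(-9 + 3/10) = -26*(-87/10) = 1131/5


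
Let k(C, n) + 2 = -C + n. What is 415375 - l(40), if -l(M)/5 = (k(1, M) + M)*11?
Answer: 419610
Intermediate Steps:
k(C, n) = -2 + n - C (k(C, n) = -2 + (-C + n) = -2 + (n - C) = -2 + n - C)
l(M) = 165 - 110*M (l(M) = -5*((-2 + M - 1*1) + M)*11 = -5*((-2 + M - 1) + M)*11 = -5*((-3 + M) + M)*11 = -5*(-3 + 2*M)*11 = -5*(-33 + 22*M) = 165 - 110*M)
415375 - l(40) = 415375 - (165 - 110*40) = 415375 - (165 - 4400) = 415375 - 1*(-4235) = 415375 + 4235 = 419610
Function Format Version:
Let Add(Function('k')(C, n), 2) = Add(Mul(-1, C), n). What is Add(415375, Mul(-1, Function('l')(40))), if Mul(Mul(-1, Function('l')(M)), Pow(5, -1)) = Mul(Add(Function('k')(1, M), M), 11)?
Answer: 419610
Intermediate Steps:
Function('k')(C, n) = Add(-2, n, Mul(-1, C)) (Function('k')(C, n) = Add(-2, Add(Mul(-1, C), n)) = Add(-2, Add(n, Mul(-1, C))) = Add(-2, n, Mul(-1, C)))
Function('l')(M) = Add(165, Mul(-110, M)) (Function('l')(M) = Mul(-5, Mul(Add(Add(-2, M, Mul(-1, 1)), M), 11)) = Mul(-5, Mul(Add(Add(-2, M, -1), M), 11)) = Mul(-5, Mul(Add(Add(-3, M), M), 11)) = Mul(-5, Mul(Add(-3, Mul(2, M)), 11)) = Mul(-5, Add(-33, Mul(22, M))) = Add(165, Mul(-110, M)))
Add(415375, Mul(-1, Function('l')(40))) = Add(415375, Mul(-1, Add(165, Mul(-110, 40)))) = Add(415375, Mul(-1, Add(165, -4400))) = Add(415375, Mul(-1, -4235)) = Add(415375, 4235) = 419610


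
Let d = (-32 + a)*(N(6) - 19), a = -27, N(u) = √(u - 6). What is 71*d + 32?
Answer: 79623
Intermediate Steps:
N(u) = √(-6 + u)
d = 1121 (d = (-32 - 27)*(√(-6 + 6) - 19) = -59*(√0 - 19) = -59*(0 - 19) = -59*(-19) = 1121)
71*d + 32 = 71*1121 + 32 = 79591 + 32 = 79623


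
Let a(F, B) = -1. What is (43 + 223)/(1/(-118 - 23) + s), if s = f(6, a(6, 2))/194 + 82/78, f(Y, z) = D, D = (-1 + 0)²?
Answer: 4504292/17769 ≈ 253.49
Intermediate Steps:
D = 1 (D = (-1)² = 1)
f(Y, z) = 1
s = 7993/7566 (s = 1/194 + 82/78 = 1*(1/194) + 82*(1/78) = 1/194 + 41/39 = 7993/7566 ≈ 1.0564)
(43 + 223)/(1/(-118 - 23) + s) = (43 + 223)/(1/(-118 - 23) + 7993/7566) = 266/(1/(-141) + 7993/7566) = 266/(-1/141 + 7993/7566) = 266/(124383/118534) = 266*(118534/124383) = 4504292/17769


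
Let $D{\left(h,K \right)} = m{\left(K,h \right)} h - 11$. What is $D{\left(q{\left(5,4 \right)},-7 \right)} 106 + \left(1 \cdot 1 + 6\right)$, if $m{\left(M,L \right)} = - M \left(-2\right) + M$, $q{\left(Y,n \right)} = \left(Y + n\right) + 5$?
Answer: $-32323$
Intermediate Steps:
$q{\left(Y,n \right)} = 5 + Y + n$
$m{\left(M,L \right)} = 3 M$ ($m{\left(M,L \right)} = 2 M + M = 3 M$)
$D{\left(h,K \right)} = -11 + 3 K h$ ($D{\left(h,K \right)} = 3 K h - 11 = -11 + 3 K h$)
$D{\left(q{\left(5,4 \right)},-7 \right)} 106 + \left(1 \cdot 1 + 6\right) = \left(-11 + 3 \left(-7\right) \left(5 + 5 + 4\right)\right) 106 + \left(1 \cdot 1 + 6\right) = \left(-11 + 3 \left(-7\right) 14\right) 106 + \left(1 + 6\right) = \left(-11 - 294\right) 106 + 7 = \left(-305\right) 106 + 7 = -32330 + 7 = -32323$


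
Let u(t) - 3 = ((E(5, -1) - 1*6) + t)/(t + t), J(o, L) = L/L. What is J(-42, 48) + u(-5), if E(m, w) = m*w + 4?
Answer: 26/5 ≈ 5.2000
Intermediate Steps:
E(m, w) = 4 + m*w
J(o, L) = 1
u(t) = 3 + (-7 + t)/(2*t) (u(t) = 3 + (((4 + 5*(-1)) - 1*6) + t)/(t + t) = 3 + (((4 - 5) - 6) + t)/((2*t)) = 3 + ((-1 - 6) + t)*(1/(2*t)) = 3 + (-7 + t)*(1/(2*t)) = 3 + (-7 + t)/(2*t))
J(-42, 48) + u(-5) = 1 + (7/2)*(-1 - 5)/(-5) = 1 + (7/2)*(-1/5)*(-6) = 1 + 21/5 = 26/5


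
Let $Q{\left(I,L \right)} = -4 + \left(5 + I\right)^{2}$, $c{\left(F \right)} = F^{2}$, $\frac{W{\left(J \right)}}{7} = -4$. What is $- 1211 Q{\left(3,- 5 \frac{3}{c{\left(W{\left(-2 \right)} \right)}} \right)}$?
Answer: $-72660$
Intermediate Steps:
$W{\left(J \right)} = -28$ ($W{\left(J \right)} = 7 \left(-4\right) = -28$)
$- 1211 Q{\left(3,- 5 \frac{3}{c{\left(W{\left(-2 \right)} \right)}} \right)} = - 1211 \left(-4 + \left(5 + 3\right)^{2}\right) = - 1211 \left(-4 + 8^{2}\right) = - 1211 \left(-4 + 64\right) = \left(-1211\right) 60 = -72660$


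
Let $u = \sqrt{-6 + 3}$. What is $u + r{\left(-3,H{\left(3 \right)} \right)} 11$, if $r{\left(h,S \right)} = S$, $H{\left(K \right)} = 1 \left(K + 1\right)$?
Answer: $44 + i \sqrt{3} \approx 44.0 + 1.732 i$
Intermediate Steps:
$H{\left(K \right)} = 1 + K$ ($H{\left(K \right)} = 1 \left(1 + K\right) = 1 + K$)
$u = i \sqrt{3}$ ($u = \sqrt{-3} = i \sqrt{3} \approx 1.732 i$)
$u + r{\left(-3,H{\left(3 \right)} \right)} 11 = i \sqrt{3} + \left(1 + 3\right) 11 = i \sqrt{3} + 4 \cdot 11 = i \sqrt{3} + 44 = 44 + i \sqrt{3}$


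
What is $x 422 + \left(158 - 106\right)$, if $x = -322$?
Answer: $-135832$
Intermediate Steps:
$x 422 + \left(158 - 106\right) = \left(-322\right) 422 + \left(158 - 106\right) = -135884 + \left(158 - 106\right) = -135884 + 52 = -135832$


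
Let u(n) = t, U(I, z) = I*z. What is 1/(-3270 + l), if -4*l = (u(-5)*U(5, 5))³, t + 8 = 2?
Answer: 1/840480 ≈ 1.1898e-6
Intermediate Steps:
t = -6 (t = -8 + 2 = -6)
u(n) = -6
l = 843750 (l = -(-30*5)³/4 = -(-6*25)³/4 = -¼*(-150)³ = -¼*(-3375000) = 843750)
1/(-3270 + l) = 1/(-3270 + 843750) = 1/840480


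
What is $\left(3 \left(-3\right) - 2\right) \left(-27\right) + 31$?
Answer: $328$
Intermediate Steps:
$\left(3 \left(-3\right) - 2\right) \left(-27\right) + 31 = \left(-9 - 2\right) \left(-27\right) + 31 = \left(-11\right) \left(-27\right) + 31 = 297 + 31 = 328$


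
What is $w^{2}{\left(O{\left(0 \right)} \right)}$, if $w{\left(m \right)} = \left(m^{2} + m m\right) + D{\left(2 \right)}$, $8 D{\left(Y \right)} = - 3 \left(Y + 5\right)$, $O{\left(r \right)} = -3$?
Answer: $\frac{15129}{64} \approx 236.39$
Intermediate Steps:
$D{\left(Y \right)} = - \frac{15}{8} - \frac{3 Y}{8}$ ($D{\left(Y \right)} = \frac{\left(-3\right) \left(Y + 5\right)}{8} = \frac{\left(-3\right) \left(5 + Y\right)}{8} = \frac{-15 - 3 Y}{8} = - \frac{15}{8} - \frac{3 Y}{8}$)
$w{\left(m \right)} = - \frac{21}{8} + 2 m^{2}$ ($w{\left(m \right)} = \left(m^{2} + m m\right) - \frac{21}{8} = \left(m^{2} + m^{2}\right) - \frac{21}{8} = 2 m^{2} - \frac{21}{8} = - \frac{21}{8} + 2 m^{2}$)
$w^{2}{\left(O{\left(0 \right)} \right)} = \left(- \frac{21}{8} + 2 \left(-3\right)^{2}\right)^{2} = \left(- \frac{21}{8} + 2 \cdot 9\right)^{2} = \left(- \frac{21}{8} + 18\right)^{2} = \left(\frac{123}{8}\right)^{2} = \frac{15129}{64}$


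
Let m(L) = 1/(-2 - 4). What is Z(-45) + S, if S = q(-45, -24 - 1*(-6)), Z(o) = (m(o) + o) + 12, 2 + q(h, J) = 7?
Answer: -169/6 ≈ -28.167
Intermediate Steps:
q(h, J) = 5 (q(h, J) = -2 + 7 = 5)
m(L) = -⅙ (m(L) = 1/(-6) = -⅙)
Z(o) = 71/6 + o (Z(o) = (-⅙ + o) + 12 = 71/6 + o)
S = 5
Z(-45) + S = (71/6 - 45) + 5 = -199/6 + 5 = -169/6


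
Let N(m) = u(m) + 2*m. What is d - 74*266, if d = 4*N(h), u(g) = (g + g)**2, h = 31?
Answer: -4060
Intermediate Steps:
u(g) = 4*g**2 (u(g) = (2*g)**2 = 4*g**2)
N(m) = 2*m + 4*m**2 (N(m) = 4*m**2 + 2*m = 2*m + 4*m**2)
d = 15624 (d = 4*(2*31*(1 + 2*31)) = 4*(2*31*(1 + 62)) = 4*(2*31*63) = 4*3906 = 15624)
d - 74*266 = 15624 - 74*266 = 15624 - 1*19684 = 15624 - 19684 = -4060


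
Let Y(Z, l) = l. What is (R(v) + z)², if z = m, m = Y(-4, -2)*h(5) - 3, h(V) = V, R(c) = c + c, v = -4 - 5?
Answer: 961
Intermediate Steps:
v = -9
R(c) = 2*c
m = -13 (m = -2*5 - 3 = -10 - 3 = -13)
z = -13
(R(v) + z)² = (2*(-9) - 13)² = (-18 - 13)² = (-31)² = 961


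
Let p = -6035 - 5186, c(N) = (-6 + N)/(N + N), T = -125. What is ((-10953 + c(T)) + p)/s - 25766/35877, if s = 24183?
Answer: -118218081371/72301124250 ≈ -1.6351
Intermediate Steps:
c(N) = (-6 + N)/(2*N) (c(N) = (-6 + N)/((2*N)) = (-6 + N)*(1/(2*N)) = (-6 + N)/(2*N))
p = -11221
((-10953 + c(T)) + p)/s - 25766/35877 = ((-10953 + (1/2)*(-6 - 125)/(-125)) - 11221)/24183 - 25766/35877 = ((-10953 + (1/2)*(-1/125)*(-131)) - 11221)*(1/24183) - 25766*1/35877 = ((-10953 + 131/250) - 11221)*(1/24183) - 25766/35877 = (-2738119/250 - 11221)*(1/24183) - 25766/35877 = -5543369/250*1/24183 - 25766/35877 = -5543369/6045750 - 25766/35877 = -118218081371/72301124250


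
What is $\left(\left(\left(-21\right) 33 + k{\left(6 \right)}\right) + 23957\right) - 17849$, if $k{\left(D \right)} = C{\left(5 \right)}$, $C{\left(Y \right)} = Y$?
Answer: $5420$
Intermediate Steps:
$k{\left(D \right)} = 5$
$\left(\left(\left(-21\right) 33 + k{\left(6 \right)}\right) + 23957\right) - 17849 = \left(\left(\left(-21\right) 33 + 5\right) + 23957\right) - 17849 = \left(\left(-693 + 5\right) + 23957\right) - 17849 = \left(-688 + 23957\right) - 17849 = 23269 - 17849 = 5420$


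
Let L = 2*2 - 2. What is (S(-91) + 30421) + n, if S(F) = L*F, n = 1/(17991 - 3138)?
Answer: 449139868/14853 ≈ 30239.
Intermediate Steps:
n = 1/14853 ≈ 6.7326e-5
L = 2 (L = 4 - 2 = 2)
S(F) = 2*F
(S(-91) + 30421) + n = (2*(-91) + 30421) + 1/14853 = (-182 + 30421) + 1/14853 = 30239 + 1/14853 = 449139868/14853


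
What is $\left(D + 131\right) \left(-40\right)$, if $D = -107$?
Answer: $-960$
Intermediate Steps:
$\left(D + 131\right) \left(-40\right) = \left(-107 + 131\right) \left(-40\right) = 24 \left(-40\right) = -960$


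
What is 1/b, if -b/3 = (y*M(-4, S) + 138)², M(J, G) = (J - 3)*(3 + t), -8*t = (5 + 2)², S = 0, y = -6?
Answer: -16/2187 ≈ -0.0073160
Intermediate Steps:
t = -49/8 (t = -(5 + 2)²/8 = -⅛*7² = -⅛*49 = -49/8 ≈ -6.1250)
M(J, G) = 75/8 - 25*J/8 (M(J, G) = (J - 3)*(3 - 49/8) = (-3 + J)*(-25/8) = 75/8 - 25*J/8)
b = -2187/16 (b = -3*(-6*(75/8 - 25/8*(-4)) + 138)² = -3*(-6*(75/8 + 25/2) + 138)² = -3*(-6*175/8 + 138)² = -3*(-525/4 + 138)² = -3*(27/4)² = -3*729/16 = -2187/16 ≈ -136.69)
1/b = 1/(-2187/16) = -16/2187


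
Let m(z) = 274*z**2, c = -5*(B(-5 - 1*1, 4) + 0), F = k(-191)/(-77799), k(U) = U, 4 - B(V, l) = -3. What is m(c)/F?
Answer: 26113234350/191 ≈ 1.3672e+8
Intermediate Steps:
B(V, l) = 7 (B(V, l) = 4 - 1*(-3) = 4 + 3 = 7)
F = 191/77799 (F = -191/(-77799) = -191*(-1/77799) = 191/77799 ≈ 0.0024550)
c = -35 (c = -5*(7 + 0) = -5*7 = -35)
m(c)/F = (274*(-35)**2)/(191/77799) = (274*1225)*(77799/191) = 335650*(77799/191) = 26113234350/191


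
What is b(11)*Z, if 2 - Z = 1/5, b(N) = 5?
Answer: 9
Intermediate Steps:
Z = 9/5 (Z = 2 - 1/5 = 9/5 ≈ 1.8000)
b(11)*Z = 5*(9/5) = 9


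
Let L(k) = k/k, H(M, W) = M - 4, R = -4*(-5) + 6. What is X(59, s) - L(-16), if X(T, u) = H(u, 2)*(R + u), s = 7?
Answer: 98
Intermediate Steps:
R = 26 (R = 20 + 6 = 26)
H(M, W) = -4 + M
L(k) = 1
X(T, u) = (-4 + u)*(26 + u)
X(59, s) - L(-16) = (-4 + 7)*(26 + 7) - 1*1 = 3*33 - 1 = 99 - 1 = 98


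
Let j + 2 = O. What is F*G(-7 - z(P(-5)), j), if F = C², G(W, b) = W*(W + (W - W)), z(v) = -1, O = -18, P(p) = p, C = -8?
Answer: 2304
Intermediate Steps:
j = -20 (j = -2 - 18 = -20)
G(W, b) = W² (G(W, b) = W*(W + 0) = W*W = W²)
F = 64 (F = (-8)² = 64)
F*G(-7 - z(P(-5)), j) = 64*(-7 - 1*(-1))² = 64*(-7 + 1)² = 64*(-6)² = 64*36 = 2304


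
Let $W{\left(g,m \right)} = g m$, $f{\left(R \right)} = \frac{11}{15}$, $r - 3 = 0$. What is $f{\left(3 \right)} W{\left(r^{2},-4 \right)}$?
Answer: $- \frac{132}{5} \approx -26.4$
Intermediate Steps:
$r = 3$ ($r = 3 + 0 = 3$)
$f{\left(R \right)} = \frac{11}{15}$ ($f{\left(R \right)} = 11 \cdot \frac{1}{15} = \frac{11}{15}$)
$f{\left(3 \right)} W{\left(r^{2},-4 \right)} = \frac{11 \cdot 3^{2} \left(-4\right)}{15} = \frac{11 \cdot 9 \left(-4\right)}{15} = \frac{11}{15} \left(-36\right) = - \frac{132}{5}$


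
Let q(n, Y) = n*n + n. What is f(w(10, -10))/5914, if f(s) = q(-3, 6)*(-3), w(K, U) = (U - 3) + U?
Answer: -9/2957 ≈ -0.0030436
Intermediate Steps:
q(n, Y) = n + n² (q(n, Y) = n² + n = n + n²)
w(K, U) = -3 + 2*U (w(K, U) = (-3 + U) + U = -3 + 2*U)
f(s) = -18 (f(s) = -3*(1 - 3)*(-3) = -3*(-2)*(-3) = 6*(-3) = -18)
f(w(10, -10))/5914 = -18/5914 = -18*1/5914 = -9/2957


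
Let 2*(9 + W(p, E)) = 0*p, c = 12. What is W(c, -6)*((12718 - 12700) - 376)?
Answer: 3222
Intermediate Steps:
W(p, E) = -9 (W(p, E) = -9 + (0*p)/2 = -9 + (½)*0 = -9 + 0 = -9)
W(c, -6)*((12718 - 12700) - 376) = -9*((12718 - 12700) - 376) = -9*(18 - 376) = -9*(-358) = 3222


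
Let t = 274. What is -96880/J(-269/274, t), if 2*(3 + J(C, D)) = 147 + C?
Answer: -10618048/7673 ≈ -1383.8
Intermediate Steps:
J(C, D) = 141/2 + C/2 (J(C, D) = -3 + (147 + C)/2 = -3 + (147/2 + C/2) = 141/2 + C/2)
-96880/J(-269/274, t) = -96880/(141/2 + (-269/274)/2) = -96880/(141/2 + (-269*1/274)/2) = -96880/(141/2 + (½)*(-269/274)) = -96880/(141/2 - 269/548) = -96880/38365/548 = -96880*548/38365 = -10618048/7673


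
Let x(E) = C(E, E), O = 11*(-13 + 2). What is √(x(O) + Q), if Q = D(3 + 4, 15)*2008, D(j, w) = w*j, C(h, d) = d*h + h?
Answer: 12*√1565 ≈ 474.72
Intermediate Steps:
O = -121 (O = 11*(-11) = -121)
C(h, d) = h + d*h
D(j, w) = j*w
x(E) = E*(1 + E)
Q = 210840 (Q = ((3 + 4)*15)*2008 = (7*15)*2008 = 105*2008 = 210840)
√(x(O) + Q) = √(-121*(1 - 121) + 210840) = √(-121*(-120) + 210840) = √(14520 + 210840) = √225360 = 12*√1565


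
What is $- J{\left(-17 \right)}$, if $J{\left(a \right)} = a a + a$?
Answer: $-272$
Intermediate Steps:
$J{\left(a \right)} = a + a^{2}$ ($J{\left(a \right)} = a^{2} + a = a + a^{2}$)
$- J{\left(-17 \right)} = - \left(-17\right) \left(1 - 17\right) = - \left(-17\right) \left(-16\right) = \left(-1\right) 272 = -272$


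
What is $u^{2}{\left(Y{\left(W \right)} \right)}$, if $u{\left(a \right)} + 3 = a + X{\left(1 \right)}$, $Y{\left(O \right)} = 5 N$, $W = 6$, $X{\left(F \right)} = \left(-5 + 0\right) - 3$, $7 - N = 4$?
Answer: $16$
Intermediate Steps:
$N = 3$ ($N = 7 - 4 = 3$)
$X{\left(F \right)} = -8$ ($X{\left(F \right)} = -5 - 3 = -8$)
$Y{\left(O \right)} = 15$ ($Y{\left(O \right)} = 5 \cdot 3 = 15$)
$u{\left(a \right)} = -11 + a$ ($u{\left(a \right)} = -3 + \left(a - 8\right) = -3 + \left(-8 + a\right) = -11 + a$)
$u^{2}{\left(Y{\left(W \right)} \right)} = \left(-11 + 15\right)^{2} = 4^{2} = 16$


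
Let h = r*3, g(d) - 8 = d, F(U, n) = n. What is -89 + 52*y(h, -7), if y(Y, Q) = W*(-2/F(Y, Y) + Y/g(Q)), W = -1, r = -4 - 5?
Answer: 35401/27 ≈ 1311.1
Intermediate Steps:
r = -9
g(d) = 8 + d
h = -27 (h = -9*3 = -27)
y(Y, Q) = 2/Y - Y/(8 + Q) (y(Y, Q) = -(-2/Y + Y/(8 + Q)) = 2/Y - Y/(8 + Q))
-89 + 52*y(h, -7) = -89 + 52*(2/(-27) - 1*(-27)/(8 - 7)) = -89 + 52*(2*(-1/27) - 1*(-27)/1) = -89 + 52*(-2/27 - 1*(-27)*1) = -89 + 52*(-2/27 + 27) = -89 + 52*(727/27) = -89 + 37804/27 = 35401/27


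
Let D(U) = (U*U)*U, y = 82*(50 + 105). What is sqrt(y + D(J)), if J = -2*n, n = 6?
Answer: 17*sqrt(38) ≈ 104.80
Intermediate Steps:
y = 12710 (y = 82*155 = 12710)
J = -12 (J = -2*6 = -12)
D(U) = U**3 (D(U) = U**2*U = U**3)
sqrt(y + D(J)) = sqrt(12710 + (-12)**3) = sqrt(12710 - 1728) = sqrt(10982) = 17*sqrt(38)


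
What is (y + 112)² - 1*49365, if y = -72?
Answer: -47765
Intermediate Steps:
(y + 112)² - 1*49365 = (-72 + 112)² - 1*49365 = 40² - 49365 = 1600 - 49365 = -47765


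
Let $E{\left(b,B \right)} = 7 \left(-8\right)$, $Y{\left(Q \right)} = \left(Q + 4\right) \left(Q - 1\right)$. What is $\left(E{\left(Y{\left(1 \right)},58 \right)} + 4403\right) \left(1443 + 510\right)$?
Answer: $8489691$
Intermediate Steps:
$Y{\left(Q \right)} = \left(-1 + Q\right) \left(4 + Q\right)$ ($Y{\left(Q \right)} = \left(4 + Q\right) \left(-1 + Q\right) = \left(-1 + Q\right) \left(4 + Q\right)$)
$E{\left(b,B \right)} = -56$
$\left(E{\left(Y{\left(1 \right)},58 \right)} + 4403\right) \left(1443 + 510\right) = \left(-56 + 4403\right) \left(1443 + 510\right) = 4347 \cdot 1953 = 8489691$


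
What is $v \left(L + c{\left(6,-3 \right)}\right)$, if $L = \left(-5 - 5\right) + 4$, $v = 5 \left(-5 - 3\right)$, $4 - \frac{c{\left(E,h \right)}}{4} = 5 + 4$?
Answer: $1040$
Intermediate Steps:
$c{\left(E,h \right)} = -20$ ($c{\left(E,h \right)} = 16 - 4 \left(5 + 4\right) = 16 - 36 = -20$)
$v = -40$ ($v = 5 \left(-8\right) = -40$)
$L = -6$ ($L = -10 + 4 = -6$)
$v \left(L + c{\left(6,-3 \right)}\right) = - 40 \left(-6 - 20\right) = \left(-40\right) \left(-26\right) = 1040$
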